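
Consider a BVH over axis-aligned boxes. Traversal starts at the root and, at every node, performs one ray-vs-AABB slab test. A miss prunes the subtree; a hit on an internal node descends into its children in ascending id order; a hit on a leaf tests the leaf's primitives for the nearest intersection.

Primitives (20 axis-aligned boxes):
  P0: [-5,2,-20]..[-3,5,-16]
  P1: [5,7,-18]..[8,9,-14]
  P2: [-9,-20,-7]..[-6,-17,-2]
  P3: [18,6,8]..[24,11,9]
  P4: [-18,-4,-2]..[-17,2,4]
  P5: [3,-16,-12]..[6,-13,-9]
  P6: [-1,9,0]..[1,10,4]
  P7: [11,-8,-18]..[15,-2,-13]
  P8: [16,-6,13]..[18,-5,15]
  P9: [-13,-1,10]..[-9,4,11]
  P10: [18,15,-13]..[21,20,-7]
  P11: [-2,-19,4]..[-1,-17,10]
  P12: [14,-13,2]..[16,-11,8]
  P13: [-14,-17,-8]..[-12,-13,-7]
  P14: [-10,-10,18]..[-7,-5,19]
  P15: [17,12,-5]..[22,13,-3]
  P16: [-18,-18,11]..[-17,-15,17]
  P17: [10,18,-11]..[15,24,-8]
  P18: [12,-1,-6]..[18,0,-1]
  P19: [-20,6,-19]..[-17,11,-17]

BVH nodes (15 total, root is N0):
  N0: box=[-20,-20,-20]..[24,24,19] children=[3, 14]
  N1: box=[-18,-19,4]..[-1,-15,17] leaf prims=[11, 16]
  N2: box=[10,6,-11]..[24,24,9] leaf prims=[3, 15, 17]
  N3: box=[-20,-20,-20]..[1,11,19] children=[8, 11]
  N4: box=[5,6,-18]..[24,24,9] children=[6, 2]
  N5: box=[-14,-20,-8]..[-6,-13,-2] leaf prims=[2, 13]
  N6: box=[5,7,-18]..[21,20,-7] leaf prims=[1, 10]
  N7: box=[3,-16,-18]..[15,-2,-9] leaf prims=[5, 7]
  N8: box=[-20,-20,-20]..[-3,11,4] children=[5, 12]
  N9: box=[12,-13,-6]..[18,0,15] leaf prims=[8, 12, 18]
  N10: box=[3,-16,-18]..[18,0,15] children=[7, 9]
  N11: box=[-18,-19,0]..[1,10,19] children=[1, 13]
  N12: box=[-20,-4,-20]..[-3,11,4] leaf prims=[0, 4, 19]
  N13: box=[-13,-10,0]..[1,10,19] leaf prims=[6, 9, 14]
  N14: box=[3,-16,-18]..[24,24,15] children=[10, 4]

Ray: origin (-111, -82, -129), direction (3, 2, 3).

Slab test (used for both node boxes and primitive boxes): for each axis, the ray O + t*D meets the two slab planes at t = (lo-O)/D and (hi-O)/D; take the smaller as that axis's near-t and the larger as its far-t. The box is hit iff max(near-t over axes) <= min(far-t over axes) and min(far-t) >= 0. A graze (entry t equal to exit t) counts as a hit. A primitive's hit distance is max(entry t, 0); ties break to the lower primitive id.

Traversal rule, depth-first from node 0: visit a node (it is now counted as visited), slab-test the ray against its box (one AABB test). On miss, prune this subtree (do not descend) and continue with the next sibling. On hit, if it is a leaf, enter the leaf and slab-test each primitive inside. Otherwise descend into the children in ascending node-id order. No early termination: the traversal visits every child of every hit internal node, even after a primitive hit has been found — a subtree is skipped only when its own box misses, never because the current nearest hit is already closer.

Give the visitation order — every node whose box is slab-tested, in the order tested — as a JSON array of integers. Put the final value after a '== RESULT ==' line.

Traverse from the root:
N0 x:[91/3,45] y:[31,53] z:[109/3,148/3] -> hit [109/3,45], descend [3, 14]
  N3 x:[91/3,112/3] y:[31,93/2] z:[109/3,148/3] -> hit [109/3,112/3], descend [8, 11]
    N8 x:[91/3,36] y:[31,93/2] z:[109/3,133/3] -> miss, prune
    N11 x:[31,112/3] y:[63/2,46] z:[43,148/3] -> miss, prune
  N14 x:[38,45] y:[33,53] z:[37,48] -> hit [38,45], descend [4, 10]
    N4 x:[116/3,45] y:[44,53] z:[37,46] -> hit [44,45], descend [2, 6]
      N2 x:[121/3,45] y:[44,53] z:[118/3,46] -> hit [44,45] leaf, test {P3(miss), P15(miss), P17(miss)}
      N6 x:[116/3,44] y:[89/2,51] z:[37,122/3] -> miss, prune
    N10 x:[38,43] y:[33,41] z:[37,48] -> hit [38,41], descend [7, 9]
      N7 x:[38,42] y:[33,40] z:[37,40] -> hit [38,40] leaf, test {P5(miss), P7(miss)}
      N9 x:[41,43] y:[69/2,41] z:[41,48] -> hit [41,41] leaf, test {P8(miss), P12(miss), P18@t=41}

Visited [0, 3, 8, 11, 14, 4, 2, 6, 10, 7, 9]. Tests: 11 box, 3 leaf. Nearest: P18.

== RESULT ==
[0, 3, 8, 11, 14, 4, 2, 6, 10, 7, 9]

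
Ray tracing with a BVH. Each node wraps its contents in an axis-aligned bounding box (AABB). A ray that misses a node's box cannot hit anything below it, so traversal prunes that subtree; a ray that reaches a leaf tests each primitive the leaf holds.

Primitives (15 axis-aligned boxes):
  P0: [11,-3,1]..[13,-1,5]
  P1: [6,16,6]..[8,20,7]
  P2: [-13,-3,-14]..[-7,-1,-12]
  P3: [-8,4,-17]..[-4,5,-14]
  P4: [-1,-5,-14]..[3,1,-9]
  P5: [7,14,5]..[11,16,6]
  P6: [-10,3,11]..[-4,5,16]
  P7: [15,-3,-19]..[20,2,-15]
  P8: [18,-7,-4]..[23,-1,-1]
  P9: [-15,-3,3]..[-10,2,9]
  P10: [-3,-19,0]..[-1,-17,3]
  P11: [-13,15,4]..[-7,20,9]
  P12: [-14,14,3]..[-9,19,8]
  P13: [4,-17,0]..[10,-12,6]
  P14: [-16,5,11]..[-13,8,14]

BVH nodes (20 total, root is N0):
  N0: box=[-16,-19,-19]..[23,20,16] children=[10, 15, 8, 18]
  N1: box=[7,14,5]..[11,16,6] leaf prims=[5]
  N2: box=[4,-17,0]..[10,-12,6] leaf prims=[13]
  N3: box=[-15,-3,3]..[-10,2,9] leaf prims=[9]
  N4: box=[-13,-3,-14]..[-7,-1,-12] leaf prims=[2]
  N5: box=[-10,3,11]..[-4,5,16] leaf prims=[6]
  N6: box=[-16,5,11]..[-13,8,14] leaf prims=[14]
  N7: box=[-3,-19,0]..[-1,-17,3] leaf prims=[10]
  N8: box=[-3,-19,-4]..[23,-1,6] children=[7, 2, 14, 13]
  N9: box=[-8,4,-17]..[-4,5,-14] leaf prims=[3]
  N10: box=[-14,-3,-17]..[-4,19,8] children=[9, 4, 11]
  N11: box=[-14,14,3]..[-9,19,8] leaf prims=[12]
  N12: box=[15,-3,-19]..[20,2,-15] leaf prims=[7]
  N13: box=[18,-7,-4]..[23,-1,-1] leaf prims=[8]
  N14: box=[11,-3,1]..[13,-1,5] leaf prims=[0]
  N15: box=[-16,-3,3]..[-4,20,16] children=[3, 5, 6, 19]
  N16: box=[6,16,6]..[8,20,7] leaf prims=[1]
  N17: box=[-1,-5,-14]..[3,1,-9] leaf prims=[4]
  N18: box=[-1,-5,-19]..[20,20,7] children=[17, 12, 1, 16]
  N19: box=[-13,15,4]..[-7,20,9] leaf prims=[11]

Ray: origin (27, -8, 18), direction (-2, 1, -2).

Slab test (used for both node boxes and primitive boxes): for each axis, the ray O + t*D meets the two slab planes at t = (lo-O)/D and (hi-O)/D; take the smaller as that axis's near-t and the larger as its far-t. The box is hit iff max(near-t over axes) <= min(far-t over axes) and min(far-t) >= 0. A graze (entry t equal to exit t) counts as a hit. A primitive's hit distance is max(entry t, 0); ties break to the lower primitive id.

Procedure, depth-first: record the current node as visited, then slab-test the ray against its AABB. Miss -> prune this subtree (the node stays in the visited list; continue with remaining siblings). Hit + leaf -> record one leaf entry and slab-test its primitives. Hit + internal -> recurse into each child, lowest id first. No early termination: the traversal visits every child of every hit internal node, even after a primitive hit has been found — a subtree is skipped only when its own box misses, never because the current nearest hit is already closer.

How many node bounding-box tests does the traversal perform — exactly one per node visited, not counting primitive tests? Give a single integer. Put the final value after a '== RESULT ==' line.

Walk:
N0 x:[2,43/2] y:[-11,28] z:[1,37/2] -> hit [2,37/2], descend [8, 10, 15, 18]
  N8 x:[2,15] y:[-11,7] z:[6,11] -> hit [6,7], descend [2, 7, 13, 14]
    N2 x:[17/2,23/2] y:[-9,-4] z:[6,9] -> miss, prune
    N7 x:[14,15] y:[-11,-9] z:[15/2,9] -> miss, prune
    N13 x:[2,9/2] y:[1,7] z:[19/2,11] -> miss, prune
    N14 x:[7,8] y:[5,7] z:[13/2,17/2] -> hit [7,7] leaf, test {P0@t=7}
  N10 x:[31/2,41/2] y:[5,27] z:[5,35/2] -> hit [31/2,35/2], descend [4, 9, 11]
    N4 x:[17,20] y:[5,7] z:[15,16] -> miss, prune
    N9 x:[31/2,35/2] y:[12,13] z:[16,35/2] -> miss, prune
    N11 x:[18,41/2] y:[22,27] z:[5,15/2] -> miss, prune
  N15 x:[31/2,43/2] y:[5,28] z:[1,15/2] -> miss, prune
  N18 x:[7/2,14] y:[3,28] z:[11/2,37/2] -> hit [11/2,14], descend [1, 12, 16, 17]
    N1 x:[8,10] y:[22,24] z:[6,13/2] -> miss, prune
    N12 x:[7/2,6] y:[5,10] z:[33/2,37/2] -> miss, prune
    N16 x:[19/2,21/2] y:[24,28] z:[11/2,6] -> miss, prune
    N17 x:[12,14] y:[3,9] z:[27/2,16] -> miss, prune

Summary -> nodes [0, 8, 2, 7, 13, 14, 10, 4, 9, 11, 15, 18, 1, 12, 16, 17]; box-tests=16; leaf-entries=1; first=P0

== RESULT ==
16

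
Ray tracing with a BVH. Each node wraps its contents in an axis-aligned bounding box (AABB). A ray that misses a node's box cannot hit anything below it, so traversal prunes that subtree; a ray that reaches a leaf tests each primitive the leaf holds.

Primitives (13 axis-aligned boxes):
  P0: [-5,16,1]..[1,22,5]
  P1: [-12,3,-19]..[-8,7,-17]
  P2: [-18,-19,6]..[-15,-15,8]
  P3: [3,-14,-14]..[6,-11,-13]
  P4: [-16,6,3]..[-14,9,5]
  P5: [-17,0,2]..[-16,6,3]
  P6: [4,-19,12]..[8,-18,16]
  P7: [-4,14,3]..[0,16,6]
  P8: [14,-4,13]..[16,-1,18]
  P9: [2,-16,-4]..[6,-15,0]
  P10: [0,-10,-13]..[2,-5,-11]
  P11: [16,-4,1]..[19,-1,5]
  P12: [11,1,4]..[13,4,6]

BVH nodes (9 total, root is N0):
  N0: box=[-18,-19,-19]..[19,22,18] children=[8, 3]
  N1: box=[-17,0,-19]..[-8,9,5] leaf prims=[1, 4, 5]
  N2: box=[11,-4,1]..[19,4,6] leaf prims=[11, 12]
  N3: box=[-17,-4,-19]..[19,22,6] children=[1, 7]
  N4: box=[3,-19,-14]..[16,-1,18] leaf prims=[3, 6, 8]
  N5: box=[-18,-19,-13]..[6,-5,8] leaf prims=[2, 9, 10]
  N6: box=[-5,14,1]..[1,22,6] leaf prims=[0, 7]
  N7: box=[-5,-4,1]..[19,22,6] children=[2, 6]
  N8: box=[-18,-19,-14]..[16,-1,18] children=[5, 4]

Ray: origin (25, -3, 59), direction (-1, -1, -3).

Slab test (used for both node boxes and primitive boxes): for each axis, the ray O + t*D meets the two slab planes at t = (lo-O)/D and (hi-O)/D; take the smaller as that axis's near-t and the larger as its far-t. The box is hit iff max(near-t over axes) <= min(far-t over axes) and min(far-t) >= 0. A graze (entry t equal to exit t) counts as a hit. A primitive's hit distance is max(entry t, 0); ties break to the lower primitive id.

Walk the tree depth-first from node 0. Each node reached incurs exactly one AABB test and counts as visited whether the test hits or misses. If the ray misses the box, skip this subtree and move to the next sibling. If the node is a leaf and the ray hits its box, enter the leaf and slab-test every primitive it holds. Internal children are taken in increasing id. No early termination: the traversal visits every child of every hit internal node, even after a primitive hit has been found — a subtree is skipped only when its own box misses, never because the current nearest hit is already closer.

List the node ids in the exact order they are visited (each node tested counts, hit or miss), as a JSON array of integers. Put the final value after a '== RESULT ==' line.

Trace the traversal:
N0 x:[6,43] y:[-25,16] z:[41/3,26] -> hit [41/3,16], descend [3, 8]
  N3 x:[6,42] y:[-25,1] z:[53/3,26] -> miss, prune
  N8 x:[9,43] y:[-2,16] z:[41/3,73/3] -> hit [41/3,16], descend [4, 5]
    N4 x:[9,22] y:[-2,16] z:[41/3,73/3] -> hit [41/3,16] leaf, test {P3(miss), P6(miss), P8(miss)}
    N5 x:[19,43] y:[2,16] z:[17,24] -> miss, prune

Summary -> nodes [0, 3, 8, 4, 5]; box-tests=5; leaf-entries=1; first=miss

== RESULT ==
[0, 3, 8, 4, 5]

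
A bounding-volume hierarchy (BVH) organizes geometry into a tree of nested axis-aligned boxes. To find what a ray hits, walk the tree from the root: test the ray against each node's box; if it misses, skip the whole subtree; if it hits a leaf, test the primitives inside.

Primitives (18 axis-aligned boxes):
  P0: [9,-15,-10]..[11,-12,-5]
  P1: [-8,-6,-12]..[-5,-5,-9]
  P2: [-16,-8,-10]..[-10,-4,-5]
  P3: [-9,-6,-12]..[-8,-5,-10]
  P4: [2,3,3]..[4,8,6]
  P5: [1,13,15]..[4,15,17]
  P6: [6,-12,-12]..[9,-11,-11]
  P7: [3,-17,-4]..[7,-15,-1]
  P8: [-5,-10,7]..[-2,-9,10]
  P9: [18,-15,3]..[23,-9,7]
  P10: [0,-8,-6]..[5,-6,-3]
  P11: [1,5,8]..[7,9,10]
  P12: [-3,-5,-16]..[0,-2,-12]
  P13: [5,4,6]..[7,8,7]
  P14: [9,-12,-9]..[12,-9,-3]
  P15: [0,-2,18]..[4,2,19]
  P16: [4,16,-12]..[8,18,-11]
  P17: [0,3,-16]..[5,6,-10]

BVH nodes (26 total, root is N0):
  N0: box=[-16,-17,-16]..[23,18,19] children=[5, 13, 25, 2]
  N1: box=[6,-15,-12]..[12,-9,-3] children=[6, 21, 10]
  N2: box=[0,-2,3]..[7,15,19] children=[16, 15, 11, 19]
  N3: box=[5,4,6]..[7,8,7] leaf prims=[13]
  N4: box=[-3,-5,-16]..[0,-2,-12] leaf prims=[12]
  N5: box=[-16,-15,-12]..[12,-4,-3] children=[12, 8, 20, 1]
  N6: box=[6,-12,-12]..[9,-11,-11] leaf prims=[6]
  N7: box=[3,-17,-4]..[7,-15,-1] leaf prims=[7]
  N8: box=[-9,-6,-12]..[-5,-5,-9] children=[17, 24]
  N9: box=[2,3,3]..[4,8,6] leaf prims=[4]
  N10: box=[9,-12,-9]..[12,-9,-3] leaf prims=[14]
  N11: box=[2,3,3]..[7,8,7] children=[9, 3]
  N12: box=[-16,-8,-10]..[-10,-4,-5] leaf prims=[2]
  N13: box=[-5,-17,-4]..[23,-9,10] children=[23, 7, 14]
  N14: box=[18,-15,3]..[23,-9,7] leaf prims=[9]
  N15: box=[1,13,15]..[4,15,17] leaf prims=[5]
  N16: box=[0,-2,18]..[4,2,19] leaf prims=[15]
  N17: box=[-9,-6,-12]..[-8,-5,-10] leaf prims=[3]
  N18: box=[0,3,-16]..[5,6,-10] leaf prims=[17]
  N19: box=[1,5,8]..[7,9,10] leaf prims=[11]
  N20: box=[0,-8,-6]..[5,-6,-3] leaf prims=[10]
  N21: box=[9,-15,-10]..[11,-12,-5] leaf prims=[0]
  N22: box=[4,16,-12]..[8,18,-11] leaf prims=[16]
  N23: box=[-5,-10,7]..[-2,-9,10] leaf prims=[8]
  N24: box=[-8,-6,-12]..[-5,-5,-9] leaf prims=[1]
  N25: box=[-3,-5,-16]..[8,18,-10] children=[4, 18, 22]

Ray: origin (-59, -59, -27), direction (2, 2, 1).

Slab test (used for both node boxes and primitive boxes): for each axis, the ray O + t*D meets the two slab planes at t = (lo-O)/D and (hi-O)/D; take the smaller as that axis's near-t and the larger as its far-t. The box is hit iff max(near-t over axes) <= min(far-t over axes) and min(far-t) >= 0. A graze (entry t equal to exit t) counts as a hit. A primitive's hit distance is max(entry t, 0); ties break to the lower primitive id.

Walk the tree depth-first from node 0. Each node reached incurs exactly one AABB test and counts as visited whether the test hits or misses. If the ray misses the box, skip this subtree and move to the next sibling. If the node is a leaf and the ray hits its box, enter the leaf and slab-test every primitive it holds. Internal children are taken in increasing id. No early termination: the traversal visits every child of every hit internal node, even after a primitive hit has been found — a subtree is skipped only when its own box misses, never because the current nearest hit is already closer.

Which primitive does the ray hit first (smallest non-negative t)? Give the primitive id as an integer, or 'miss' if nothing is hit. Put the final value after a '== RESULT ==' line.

Walk:
N0 x:[43/2,41] y:[21,77/2] z:[11,46] -> hit [43/2,77/2], descend [2, 5, 13, 25]
  N2 x:[59/2,33] y:[57/2,37] z:[30,46] -> hit [30,33], descend [11, 15, 16, 19]
    N11 x:[61/2,33] y:[31,67/2] z:[30,34] -> hit [31,33], descend [3, 9]
      N3 x:[32,33] y:[63/2,67/2] z:[33,34] -> hit [33,33] leaf, test {P13@t=33}
      N9 x:[61/2,63/2] y:[31,67/2] z:[30,33] -> hit [31,63/2] leaf, test {P4@t=31}
    N15 x:[30,63/2] y:[36,37] z:[42,44] -> miss, prune
    N16 x:[59/2,63/2] y:[57/2,61/2] z:[45,46] -> miss, prune
    N19 x:[30,33] y:[32,34] z:[35,37] -> miss, prune
  N5 x:[43/2,71/2] y:[22,55/2] z:[15,24] -> hit [22,24], descend [1, 8, 12, 20]
    N1 x:[65/2,71/2] y:[22,25] z:[15,24] -> miss, prune
    N8 x:[25,27] y:[53/2,27] z:[15,18] -> miss, prune
    N12 x:[43/2,49/2] y:[51/2,55/2] z:[17,22] -> miss, prune
    N20 x:[59/2,32] y:[51/2,53/2] z:[21,24] -> miss, prune
  N13 x:[27,41] y:[21,25] z:[23,37] -> miss, prune
  N25 x:[28,67/2] y:[27,77/2] z:[11,17] -> miss, prune

Visited [0, 2, 11, 3, 9, 15, 16, 19, 5, 1, 8, 12, 20, 13, 25]. Tests: 15 box, 2 leaf. Nearest: P4.

== RESULT ==
4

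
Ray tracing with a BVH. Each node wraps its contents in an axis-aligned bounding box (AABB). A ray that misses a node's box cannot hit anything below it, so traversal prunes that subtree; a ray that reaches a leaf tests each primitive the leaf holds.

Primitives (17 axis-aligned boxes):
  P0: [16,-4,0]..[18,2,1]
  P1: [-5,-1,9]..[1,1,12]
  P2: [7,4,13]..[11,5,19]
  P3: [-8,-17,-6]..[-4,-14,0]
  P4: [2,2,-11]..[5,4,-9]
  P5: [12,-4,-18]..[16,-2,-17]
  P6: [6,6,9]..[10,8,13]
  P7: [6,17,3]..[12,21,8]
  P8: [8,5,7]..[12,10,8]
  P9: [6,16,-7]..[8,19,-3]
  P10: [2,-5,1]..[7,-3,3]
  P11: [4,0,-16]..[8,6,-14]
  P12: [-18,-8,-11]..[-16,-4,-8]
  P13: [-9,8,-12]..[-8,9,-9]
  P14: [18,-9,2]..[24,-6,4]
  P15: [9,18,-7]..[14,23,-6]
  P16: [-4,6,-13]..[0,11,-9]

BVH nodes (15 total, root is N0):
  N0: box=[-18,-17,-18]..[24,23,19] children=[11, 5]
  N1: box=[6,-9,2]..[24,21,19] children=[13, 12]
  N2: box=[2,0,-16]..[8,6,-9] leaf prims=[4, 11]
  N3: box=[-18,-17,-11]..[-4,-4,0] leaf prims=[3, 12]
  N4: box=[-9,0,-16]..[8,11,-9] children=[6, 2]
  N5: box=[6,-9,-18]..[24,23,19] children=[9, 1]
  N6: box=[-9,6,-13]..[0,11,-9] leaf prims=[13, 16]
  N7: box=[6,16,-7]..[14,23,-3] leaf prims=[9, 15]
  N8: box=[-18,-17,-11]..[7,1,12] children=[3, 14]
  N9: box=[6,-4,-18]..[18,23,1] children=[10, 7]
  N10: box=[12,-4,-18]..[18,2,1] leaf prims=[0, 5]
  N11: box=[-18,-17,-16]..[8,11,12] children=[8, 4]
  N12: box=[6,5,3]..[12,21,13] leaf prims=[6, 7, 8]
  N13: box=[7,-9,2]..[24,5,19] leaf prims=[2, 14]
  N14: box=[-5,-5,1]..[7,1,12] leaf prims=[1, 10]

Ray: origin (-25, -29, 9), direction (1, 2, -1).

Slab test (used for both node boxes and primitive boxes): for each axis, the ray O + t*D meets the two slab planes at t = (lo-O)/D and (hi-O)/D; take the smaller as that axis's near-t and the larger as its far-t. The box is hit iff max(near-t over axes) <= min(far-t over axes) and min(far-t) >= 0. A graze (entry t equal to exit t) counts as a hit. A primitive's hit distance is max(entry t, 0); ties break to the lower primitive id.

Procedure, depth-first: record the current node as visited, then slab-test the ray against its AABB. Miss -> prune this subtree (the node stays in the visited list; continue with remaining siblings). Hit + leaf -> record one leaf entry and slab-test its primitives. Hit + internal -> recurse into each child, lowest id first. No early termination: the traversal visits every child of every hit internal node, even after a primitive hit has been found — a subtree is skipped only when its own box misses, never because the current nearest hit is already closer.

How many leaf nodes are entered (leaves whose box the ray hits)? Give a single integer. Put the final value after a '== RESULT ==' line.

Walk:
N0 x:[7,49] y:[6,26] z:[-10,27] -> hit [7,26], descend [5, 11]
  N5 x:[31,49] y:[10,26] z:[-10,27] -> miss, prune
  N11 x:[7,33] y:[6,20] z:[-3,25] -> hit [7,20], descend [4, 8]
    N4 x:[16,33] y:[29/2,20] z:[18,25] -> hit [18,20], descend [2, 6]
      N2 x:[27,33] y:[29/2,35/2] z:[18,25] -> miss, prune
      N6 x:[16,25] y:[35/2,20] z:[18,22] -> hit [18,20] leaf, test {P13(miss), P16(miss)}
    N8 x:[7,32] y:[6,15] z:[-3,20] -> hit [7,15], descend [3, 14]
      N3 x:[7,21] y:[6,25/2] z:[9,20] -> hit [9,25/2] leaf, test {P3(miss), P12(miss)}
      N14 x:[20,32] y:[12,15] z:[-3,8] -> miss, prune

9 AABB tests over nodes [0, 5, 11, 4, 2, 6, 8, 3, 14]; 2 leaves entered; closest miss.

== RESULT ==
2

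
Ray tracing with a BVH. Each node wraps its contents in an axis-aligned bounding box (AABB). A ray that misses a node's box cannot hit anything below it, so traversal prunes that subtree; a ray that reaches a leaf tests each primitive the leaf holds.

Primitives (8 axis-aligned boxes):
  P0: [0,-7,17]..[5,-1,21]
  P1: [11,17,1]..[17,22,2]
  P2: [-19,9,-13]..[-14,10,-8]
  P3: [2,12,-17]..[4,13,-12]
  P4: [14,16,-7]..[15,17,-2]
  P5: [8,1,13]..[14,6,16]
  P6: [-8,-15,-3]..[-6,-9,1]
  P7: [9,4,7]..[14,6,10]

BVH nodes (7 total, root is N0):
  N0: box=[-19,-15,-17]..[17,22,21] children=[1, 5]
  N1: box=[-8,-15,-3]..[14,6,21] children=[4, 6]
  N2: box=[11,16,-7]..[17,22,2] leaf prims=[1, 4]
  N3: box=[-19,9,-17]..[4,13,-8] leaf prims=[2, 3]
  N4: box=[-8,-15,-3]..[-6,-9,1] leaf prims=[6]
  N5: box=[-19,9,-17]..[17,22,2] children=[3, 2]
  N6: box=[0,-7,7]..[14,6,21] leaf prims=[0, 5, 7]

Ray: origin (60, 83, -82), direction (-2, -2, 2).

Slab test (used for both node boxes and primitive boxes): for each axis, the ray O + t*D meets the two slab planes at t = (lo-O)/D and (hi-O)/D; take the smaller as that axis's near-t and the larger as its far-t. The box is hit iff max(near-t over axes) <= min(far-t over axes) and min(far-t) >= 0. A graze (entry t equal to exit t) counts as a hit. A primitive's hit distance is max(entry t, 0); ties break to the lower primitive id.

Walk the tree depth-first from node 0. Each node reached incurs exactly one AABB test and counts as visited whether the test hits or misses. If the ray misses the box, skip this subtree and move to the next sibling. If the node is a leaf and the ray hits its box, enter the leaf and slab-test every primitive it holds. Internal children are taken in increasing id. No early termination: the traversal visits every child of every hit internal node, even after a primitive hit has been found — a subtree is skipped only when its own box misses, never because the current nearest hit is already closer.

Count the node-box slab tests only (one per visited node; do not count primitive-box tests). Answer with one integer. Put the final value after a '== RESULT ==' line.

Traverse from the root:
N0 x:[43/2,79/2] y:[61/2,49] z:[65/2,103/2] -> hit [65/2,79/2], descend [1, 5]
  N1 x:[23,34] y:[77/2,49] z:[79/2,103/2] -> miss, prune
  N5 x:[43/2,79/2] y:[61/2,37] z:[65/2,42] -> hit [65/2,37], descend [2, 3]
    N2 x:[43/2,49/2] y:[61/2,67/2] z:[75/2,42] -> miss, prune
    N3 x:[28,79/2] y:[35,37] z:[65/2,37] -> hit [35,37] leaf, test {P2@t=37, P3(miss)}

order=[0, 1, 5, 2, 3]  |boxes|=5  |leaves|=1  hit=P2

== RESULT ==
5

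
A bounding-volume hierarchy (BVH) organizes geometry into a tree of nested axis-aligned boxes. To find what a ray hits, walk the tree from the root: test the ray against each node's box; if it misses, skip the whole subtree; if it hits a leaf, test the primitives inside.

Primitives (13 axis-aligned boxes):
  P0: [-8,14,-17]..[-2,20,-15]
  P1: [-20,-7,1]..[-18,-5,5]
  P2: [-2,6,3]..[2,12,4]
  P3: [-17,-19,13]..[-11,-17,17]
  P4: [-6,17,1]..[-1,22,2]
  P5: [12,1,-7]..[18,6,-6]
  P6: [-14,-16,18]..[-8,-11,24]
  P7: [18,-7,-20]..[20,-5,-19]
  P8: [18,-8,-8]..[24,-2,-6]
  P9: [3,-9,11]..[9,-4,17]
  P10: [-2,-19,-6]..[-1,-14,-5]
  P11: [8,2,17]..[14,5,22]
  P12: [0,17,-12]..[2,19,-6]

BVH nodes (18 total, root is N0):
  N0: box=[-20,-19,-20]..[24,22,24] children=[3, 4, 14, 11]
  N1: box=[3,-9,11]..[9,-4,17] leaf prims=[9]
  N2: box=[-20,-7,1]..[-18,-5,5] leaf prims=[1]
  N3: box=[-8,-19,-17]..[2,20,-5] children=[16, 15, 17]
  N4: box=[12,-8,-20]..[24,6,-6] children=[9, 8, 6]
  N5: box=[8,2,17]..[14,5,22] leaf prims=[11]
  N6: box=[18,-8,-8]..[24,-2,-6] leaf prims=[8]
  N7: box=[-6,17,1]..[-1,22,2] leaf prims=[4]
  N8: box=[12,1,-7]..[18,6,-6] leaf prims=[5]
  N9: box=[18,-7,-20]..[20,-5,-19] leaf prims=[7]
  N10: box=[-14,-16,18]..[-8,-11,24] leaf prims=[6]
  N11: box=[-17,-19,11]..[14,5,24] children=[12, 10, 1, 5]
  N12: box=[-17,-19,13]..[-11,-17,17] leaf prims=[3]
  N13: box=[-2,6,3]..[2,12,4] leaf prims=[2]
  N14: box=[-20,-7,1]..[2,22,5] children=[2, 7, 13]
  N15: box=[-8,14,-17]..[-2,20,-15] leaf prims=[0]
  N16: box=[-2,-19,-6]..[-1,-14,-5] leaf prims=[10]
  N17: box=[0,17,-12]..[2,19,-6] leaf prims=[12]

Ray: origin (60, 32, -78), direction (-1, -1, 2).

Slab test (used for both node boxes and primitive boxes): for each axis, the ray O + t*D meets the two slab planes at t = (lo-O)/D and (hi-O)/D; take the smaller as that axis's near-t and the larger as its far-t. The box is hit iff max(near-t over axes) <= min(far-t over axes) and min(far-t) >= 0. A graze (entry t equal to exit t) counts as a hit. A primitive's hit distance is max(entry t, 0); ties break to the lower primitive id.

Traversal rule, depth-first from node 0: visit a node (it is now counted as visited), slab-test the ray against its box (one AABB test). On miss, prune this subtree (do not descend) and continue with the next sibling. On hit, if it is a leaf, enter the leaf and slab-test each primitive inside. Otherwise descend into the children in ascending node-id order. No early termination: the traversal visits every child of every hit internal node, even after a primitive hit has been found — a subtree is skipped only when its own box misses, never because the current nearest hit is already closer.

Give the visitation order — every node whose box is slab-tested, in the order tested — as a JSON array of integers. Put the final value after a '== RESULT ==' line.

Traverse from the root:
N0 x:[36,80] y:[10,51] z:[29,51] -> hit [36,51], descend [3, 4, 11, 14]
  N3 x:[58,68] y:[12,51] z:[61/2,73/2] -> miss, prune
  N4 x:[36,48] y:[26,40] z:[29,36] -> hit [36,36], descend [6, 8, 9]
    N6 x:[36,42] y:[34,40] z:[35,36] -> hit [36,36] leaf, test {P8@t=36}
    N8 x:[42,48] y:[26,31] z:[71/2,36] -> miss, prune
    N9 x:[40,42] y:[37,39] z:[29,59/2] -> miss, prune
  N11 x:[46,77] y:[27,51] z:[89/2,51] -> hit [46,51], descend [1, 5, 10, 12]
    N1 x:[51,57] y:[36,41] z:[89/2,95/2] -> miss, prune
    N5 x:[46,52] y:[27,30] z:[95/2,50] -> miss, prune
    N10 x:[68,74] y:[43,48] z:[48,51] -> miss, prune
    N12 x:[71,77] y:[49,51] z:[91/2,95/2] -> miss, prune
  N14 x:[58,80] y:[10,39] z:[79/2,83/2] -> miss, prune

12 AABB tests over nodes [0, 3, 4, 6, 8, 9, 11, 1, 5, 10, 12, 14]; 1 leaf entered; closest P8.

== RESULT ==
[0, 3, 4, 6, 8, 9, 11, 1, 5, 10, 12, 14]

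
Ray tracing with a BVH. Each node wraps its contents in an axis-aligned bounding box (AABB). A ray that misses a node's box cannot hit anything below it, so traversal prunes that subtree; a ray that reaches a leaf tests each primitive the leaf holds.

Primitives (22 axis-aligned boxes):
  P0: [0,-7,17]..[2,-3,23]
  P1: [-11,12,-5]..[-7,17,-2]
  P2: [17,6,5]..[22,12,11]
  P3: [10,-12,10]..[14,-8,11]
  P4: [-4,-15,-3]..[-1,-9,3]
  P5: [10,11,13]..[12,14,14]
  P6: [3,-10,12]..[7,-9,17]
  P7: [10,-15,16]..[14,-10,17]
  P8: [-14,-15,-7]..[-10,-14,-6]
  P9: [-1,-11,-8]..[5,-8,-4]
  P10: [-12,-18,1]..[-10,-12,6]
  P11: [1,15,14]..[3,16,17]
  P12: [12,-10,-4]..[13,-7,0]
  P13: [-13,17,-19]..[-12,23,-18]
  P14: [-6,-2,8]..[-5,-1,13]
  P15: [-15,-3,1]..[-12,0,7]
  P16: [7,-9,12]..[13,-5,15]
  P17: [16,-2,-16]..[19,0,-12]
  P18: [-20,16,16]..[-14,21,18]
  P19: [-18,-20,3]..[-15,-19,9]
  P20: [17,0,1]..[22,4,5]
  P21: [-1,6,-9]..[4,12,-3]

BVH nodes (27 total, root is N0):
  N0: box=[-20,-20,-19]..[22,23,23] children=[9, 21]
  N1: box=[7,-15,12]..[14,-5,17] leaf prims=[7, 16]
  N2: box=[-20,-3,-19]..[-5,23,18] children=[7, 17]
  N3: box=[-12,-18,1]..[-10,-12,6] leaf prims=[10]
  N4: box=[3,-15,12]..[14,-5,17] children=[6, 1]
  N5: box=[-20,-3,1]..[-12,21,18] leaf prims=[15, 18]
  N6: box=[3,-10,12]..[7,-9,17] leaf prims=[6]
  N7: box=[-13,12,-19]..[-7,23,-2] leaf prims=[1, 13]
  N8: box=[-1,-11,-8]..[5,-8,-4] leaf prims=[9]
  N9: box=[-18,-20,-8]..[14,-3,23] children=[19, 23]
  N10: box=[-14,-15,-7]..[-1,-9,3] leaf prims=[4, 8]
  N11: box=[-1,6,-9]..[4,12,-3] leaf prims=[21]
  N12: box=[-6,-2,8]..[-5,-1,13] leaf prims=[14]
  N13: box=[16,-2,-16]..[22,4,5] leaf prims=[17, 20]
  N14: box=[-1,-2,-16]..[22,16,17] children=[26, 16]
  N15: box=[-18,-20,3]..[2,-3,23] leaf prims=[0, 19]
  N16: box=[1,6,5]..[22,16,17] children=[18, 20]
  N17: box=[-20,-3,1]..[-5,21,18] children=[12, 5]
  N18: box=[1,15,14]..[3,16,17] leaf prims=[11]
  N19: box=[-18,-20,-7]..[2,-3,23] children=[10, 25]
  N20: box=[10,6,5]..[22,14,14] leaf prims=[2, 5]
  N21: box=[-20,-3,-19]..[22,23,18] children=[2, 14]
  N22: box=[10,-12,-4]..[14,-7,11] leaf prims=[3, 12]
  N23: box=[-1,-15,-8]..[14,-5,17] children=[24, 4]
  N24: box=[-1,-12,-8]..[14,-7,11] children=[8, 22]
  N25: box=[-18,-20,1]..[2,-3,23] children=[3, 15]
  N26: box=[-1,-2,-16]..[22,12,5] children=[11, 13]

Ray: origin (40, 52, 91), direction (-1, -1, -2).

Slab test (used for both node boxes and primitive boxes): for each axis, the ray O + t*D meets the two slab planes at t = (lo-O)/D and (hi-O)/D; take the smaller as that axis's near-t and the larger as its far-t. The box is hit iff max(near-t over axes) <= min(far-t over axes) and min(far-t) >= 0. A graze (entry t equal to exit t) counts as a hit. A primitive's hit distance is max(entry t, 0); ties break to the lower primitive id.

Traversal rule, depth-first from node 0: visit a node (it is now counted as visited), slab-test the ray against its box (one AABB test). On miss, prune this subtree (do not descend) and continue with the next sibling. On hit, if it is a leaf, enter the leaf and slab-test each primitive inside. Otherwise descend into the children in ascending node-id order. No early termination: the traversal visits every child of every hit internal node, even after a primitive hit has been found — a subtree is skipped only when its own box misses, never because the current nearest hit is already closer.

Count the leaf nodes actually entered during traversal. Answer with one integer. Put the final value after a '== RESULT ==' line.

Walk:
N0 x:[18,60] y:[29,72] z:[34,55] -> hit [34,55], descend [9, 21]
  N9 x:[26,58] y:[55,72] z:[34,99/2] -> miss, prune
  N21 x:[18,60] y:[29,55] z:[73/2,55] -> hit [73/2,55], descend [2, 14]
    N2 x:[45,60] y:[29,55] z:[73/2,55] -> hit [45,55], descend [7, 17]
      N7 x:[47,53] y:[29,40] z:[93/2,55] -> miss, prune
      N17 x:[45,60] y:[31,55] z:[73/2,45] -> hit [45,45], descend [5, 12]
        N5 x:[52,60] y:[31,55] z:[73/2,45] -> miss, prune
        N12 x:[45,46] y:[53,54] z:[39,83/2] -> miss, prune
    N14 x:[18,41] y:[36,54] z:[37,107/2] -> hit [37,41], descend [16, 26]
      N16 x:[18,39] y:[36,46] z:[37,43] -> hit [37,39], descend [18, 20]
        N18 x:[37,39] y:[36,37] z:[37,77/2] -> hit [37,37] leaf, test {P11@t=37}
        N20 x:[18,30] y:[38,46] z:[77/2,43] -> miss, prune
      N26 x:[18,41] y:[40,54] z:[43,107/2] -> miss, prune

Summary -> nodes [0, 9, 21, 2, 7, 17, 5, 12, 14, 16, 18, 20, 26]; box-tests=13; leaf-entries=1; first=P11

== RESULT ==
1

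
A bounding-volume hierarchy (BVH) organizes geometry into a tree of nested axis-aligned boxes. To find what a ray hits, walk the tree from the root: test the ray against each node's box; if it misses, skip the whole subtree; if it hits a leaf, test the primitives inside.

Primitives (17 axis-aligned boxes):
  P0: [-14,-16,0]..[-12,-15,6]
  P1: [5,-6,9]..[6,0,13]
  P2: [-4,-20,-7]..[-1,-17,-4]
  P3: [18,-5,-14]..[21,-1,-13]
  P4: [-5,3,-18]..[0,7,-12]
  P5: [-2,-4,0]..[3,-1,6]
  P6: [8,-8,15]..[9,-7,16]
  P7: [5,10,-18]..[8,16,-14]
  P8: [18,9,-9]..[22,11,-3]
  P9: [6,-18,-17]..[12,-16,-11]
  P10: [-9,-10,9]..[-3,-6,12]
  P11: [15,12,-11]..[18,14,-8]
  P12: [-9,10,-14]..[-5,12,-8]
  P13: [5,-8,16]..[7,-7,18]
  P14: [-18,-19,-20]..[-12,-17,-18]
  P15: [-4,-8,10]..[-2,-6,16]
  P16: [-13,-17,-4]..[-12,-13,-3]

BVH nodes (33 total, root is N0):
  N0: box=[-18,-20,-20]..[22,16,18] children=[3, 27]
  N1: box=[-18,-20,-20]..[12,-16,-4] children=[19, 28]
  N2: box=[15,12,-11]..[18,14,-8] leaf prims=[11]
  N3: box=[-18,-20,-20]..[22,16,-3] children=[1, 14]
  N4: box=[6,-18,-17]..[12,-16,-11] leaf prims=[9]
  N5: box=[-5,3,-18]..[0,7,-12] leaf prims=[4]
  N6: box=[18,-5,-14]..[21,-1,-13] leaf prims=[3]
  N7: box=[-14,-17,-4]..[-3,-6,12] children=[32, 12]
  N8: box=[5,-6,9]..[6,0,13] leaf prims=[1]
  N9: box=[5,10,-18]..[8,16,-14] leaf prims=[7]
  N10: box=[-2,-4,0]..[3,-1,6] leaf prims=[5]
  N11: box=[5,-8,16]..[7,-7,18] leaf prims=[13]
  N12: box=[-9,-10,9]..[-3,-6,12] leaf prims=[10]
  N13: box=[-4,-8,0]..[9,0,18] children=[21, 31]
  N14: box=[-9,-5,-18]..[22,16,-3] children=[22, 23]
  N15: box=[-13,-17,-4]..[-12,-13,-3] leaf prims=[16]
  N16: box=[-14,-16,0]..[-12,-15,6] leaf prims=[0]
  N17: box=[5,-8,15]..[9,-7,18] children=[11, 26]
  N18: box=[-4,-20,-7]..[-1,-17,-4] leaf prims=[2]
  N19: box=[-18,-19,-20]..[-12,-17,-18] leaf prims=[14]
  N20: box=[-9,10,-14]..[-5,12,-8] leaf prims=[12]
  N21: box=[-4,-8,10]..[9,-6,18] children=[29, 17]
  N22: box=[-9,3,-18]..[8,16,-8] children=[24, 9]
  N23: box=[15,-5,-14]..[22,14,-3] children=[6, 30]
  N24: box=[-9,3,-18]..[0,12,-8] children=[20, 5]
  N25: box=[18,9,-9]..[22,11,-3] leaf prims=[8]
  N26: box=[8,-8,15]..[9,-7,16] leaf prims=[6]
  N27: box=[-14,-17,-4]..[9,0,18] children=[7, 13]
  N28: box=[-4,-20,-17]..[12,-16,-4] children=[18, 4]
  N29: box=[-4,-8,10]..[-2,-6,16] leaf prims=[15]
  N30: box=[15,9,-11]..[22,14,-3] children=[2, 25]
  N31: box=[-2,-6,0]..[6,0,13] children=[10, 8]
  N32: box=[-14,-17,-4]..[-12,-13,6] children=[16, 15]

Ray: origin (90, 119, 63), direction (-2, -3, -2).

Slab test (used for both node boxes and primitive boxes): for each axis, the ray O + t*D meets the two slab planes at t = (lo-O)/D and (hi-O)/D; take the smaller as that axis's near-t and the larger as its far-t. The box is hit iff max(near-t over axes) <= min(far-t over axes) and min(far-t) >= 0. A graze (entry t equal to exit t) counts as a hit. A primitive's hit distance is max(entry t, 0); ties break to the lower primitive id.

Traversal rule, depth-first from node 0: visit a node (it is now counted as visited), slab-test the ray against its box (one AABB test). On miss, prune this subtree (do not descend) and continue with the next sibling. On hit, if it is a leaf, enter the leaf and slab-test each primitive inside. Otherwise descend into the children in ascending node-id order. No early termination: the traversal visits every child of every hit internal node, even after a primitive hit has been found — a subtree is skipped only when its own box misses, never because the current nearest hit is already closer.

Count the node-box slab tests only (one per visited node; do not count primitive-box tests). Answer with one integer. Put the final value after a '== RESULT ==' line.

Walk:
N0 x:[34,54] y:[103/3,139/3] z:[45/2,83/2] -> hit [103/3,83/2], descend [3, 27]
  N3 x:[34,54] y:[103/3,139/3] z:[33,83/2] -> hit [103/3,83/2], descend [1, 14]
    N1 x:[39,54] y:[45,139/3] z:[67/2,83/2] -> miss, prune
    N14 x:[34,99/2] y:[103/3,124/3] z:[33,81/2] -> hit [103/3,81/2], descend [22, 23]
      N22 x:[41,99/2] y:[103/3,116/3] z:[71/2,81/2] -> miss, prune
      N23 x:[34,75/2] y:[35,124/3] z:[33,77/2] -> hit [35,75/2], descend [6, 30]
        N6 x:[69/2,36] y:[40,124/3] z:[38,77/2] -> miss, prune
        N30 x:[34,75/2] y:[35,110/3] z:[33,37] -> hit [35,110/3], descend [2, 25]
          N2 x:[36,75/2] y:[35,107/3] z:[71/2,37] -> miss, prune
          N25 x:[34,36] y:[36,110/3] z:[33,36] -> hit [36,36] leaf, test {P8@t=36}
  N27 x:[81/2,52] y:[119/3,136/3] z:[45/2,67/2] -> miss, prune

Summary -> nodes [0, 3, 1, 14, 22, 23, 6, 30, 2, 25, 27]; box-tests=11; leaf-entries=1; first=P8

== RESULT ==
11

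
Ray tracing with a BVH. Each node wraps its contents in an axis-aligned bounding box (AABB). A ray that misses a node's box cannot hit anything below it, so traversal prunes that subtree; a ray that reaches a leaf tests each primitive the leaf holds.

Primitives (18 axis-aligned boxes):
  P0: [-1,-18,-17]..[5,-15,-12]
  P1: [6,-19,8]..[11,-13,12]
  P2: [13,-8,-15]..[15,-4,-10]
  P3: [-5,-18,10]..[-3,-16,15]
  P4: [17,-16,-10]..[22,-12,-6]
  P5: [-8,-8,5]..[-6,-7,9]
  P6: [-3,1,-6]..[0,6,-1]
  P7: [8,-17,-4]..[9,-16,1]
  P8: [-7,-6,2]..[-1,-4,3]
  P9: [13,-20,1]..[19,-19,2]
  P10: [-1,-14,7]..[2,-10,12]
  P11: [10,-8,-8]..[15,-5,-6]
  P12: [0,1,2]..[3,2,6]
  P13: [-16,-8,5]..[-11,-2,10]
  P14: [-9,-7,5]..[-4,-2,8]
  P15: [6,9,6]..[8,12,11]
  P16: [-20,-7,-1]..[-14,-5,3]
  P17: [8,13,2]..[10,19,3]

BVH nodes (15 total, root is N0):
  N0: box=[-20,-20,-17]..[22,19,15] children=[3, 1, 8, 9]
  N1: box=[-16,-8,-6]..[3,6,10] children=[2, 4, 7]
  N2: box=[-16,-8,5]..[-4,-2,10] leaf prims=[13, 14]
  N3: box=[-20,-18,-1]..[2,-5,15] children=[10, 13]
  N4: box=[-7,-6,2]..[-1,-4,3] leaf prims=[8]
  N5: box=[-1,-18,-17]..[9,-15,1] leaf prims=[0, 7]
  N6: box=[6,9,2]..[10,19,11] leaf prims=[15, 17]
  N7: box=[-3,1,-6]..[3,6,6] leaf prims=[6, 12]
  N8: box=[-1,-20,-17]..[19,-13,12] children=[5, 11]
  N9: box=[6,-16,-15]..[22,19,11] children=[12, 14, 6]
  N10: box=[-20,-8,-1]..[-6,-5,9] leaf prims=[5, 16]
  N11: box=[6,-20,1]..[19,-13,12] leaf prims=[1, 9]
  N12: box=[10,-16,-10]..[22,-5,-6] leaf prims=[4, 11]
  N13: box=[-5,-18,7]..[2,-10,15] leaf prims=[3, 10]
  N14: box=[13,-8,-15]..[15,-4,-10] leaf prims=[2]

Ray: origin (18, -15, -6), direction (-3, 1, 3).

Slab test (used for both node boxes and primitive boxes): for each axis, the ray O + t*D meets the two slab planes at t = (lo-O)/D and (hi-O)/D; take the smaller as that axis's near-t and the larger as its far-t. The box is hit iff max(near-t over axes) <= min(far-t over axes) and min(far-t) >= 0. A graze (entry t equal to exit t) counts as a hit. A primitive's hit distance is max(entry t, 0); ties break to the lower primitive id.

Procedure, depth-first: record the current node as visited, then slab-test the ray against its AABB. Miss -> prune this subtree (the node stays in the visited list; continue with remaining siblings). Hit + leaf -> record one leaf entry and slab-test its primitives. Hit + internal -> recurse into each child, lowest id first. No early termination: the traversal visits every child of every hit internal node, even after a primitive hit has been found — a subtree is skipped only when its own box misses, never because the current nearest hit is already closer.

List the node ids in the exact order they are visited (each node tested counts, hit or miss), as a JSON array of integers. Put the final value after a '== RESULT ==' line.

Traverse from the root:
N0 x:[-4/3,38/3] y:[-5,34] z:[-11/3,7] -> hit [-4/3,7], descend [1, 3, 8, 9]
  N1 x:[5,34/3] y:[7,21] z:[0,16/3] -> miss, prune
  N3 x:[16/3,38/3] y:[-3,10] z:[5/3,7] -> hit [16/3,7], descend [10, 13]
    N10 x:[8,38/3] y:[7,10] z:[5/3,5] -> miss, prune
    N13 x:[16/3,23/3] y:[-3,5] z:[13/3,7] -> miss, prune
  N8 x:[-1/3,19/3] y:[-5,2] z:[-11/3,6] -> hit [-1/3,2], descend [5, 11]
    N5 x:[3,19/3] y:[-3,0] z:[-11/3,7/3] -> miss, prune
    N11 x:[-1/3,4] y:[-5,2] z:[7/3,6] -> miss, prune
  N9 x:[-4/3,4] y:[-1,34] z:[-3,17/3] -> hit [-1,4], descend [6, 12, 14]
    N6 x:[8/3,4] y:[24,34] z:[8/3,17/3] -> miss, prune
    N12 x:[-4/3,8/3] y:[-1,10] z:[-4/3,0] -> hit [-1,0] leaf, test {P4@t=0, P11(miss)}
    N14 x:[1,5/3] y:[7,11] z:[-3,-4/3] -> miss, prune

12 AABB tests over nodes [0, 1, 3, 10, 13, 8, 5, 11, 9, 6, 12, 14]; 1 leaf entered; closest P4.

== RESULT ==
[0, 1, 3, 10, 13, 8, 5, 11, 9, 6, 12, 14]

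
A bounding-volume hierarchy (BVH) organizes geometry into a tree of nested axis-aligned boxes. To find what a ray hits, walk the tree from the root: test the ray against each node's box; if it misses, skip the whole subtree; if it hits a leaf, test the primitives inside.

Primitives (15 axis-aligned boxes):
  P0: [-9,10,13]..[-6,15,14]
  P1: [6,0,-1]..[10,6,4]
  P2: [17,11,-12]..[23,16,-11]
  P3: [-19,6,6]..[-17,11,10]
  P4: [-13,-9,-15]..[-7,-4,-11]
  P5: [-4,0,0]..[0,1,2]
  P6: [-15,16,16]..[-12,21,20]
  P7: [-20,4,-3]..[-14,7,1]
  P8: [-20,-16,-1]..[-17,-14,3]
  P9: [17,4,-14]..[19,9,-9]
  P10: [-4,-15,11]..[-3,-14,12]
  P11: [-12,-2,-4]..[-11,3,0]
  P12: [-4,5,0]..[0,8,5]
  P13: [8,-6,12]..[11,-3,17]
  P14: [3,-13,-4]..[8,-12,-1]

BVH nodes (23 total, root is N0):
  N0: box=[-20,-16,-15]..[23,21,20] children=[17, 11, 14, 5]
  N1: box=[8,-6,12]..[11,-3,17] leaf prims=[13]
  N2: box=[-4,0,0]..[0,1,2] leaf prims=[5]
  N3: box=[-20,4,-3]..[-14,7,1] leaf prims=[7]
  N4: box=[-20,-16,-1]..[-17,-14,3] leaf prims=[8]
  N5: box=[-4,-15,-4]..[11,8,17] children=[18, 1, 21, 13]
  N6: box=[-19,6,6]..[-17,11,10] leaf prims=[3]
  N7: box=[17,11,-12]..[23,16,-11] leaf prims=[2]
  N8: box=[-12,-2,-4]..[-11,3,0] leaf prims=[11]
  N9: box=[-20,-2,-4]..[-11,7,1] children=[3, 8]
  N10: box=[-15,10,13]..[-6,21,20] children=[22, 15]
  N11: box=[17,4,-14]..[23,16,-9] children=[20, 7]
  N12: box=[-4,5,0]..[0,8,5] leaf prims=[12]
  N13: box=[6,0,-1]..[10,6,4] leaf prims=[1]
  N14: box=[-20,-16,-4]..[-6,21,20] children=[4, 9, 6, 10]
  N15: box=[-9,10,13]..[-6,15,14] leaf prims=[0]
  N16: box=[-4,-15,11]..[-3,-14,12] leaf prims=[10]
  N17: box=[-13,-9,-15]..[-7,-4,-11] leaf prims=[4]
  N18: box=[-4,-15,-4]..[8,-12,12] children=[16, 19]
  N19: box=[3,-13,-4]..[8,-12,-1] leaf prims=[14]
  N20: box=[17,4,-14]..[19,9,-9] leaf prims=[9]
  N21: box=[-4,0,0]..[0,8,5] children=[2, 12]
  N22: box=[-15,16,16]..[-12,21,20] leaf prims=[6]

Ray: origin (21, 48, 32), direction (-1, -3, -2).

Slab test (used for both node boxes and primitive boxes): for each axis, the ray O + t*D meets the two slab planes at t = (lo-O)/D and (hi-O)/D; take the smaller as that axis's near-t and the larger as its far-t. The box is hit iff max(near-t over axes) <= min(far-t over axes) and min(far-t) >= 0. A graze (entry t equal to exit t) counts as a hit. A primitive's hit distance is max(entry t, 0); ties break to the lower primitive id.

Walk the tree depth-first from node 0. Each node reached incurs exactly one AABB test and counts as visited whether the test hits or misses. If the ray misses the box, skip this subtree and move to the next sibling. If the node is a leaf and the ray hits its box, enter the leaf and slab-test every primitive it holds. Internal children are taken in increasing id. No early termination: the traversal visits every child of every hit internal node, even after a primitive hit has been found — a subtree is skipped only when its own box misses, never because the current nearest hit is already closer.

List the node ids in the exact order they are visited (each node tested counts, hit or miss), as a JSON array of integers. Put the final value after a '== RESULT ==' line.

Trace the traversal:
N0 x:[-2,41] y:[9,64/3] z:[6,47/2] -> hit [9,64/3], descend [5, 11, 14, 17]
  N5 x:[10,25] y:[40/3,21] z:[15/2,18] -> hit [40/3,18], descend [1, 13, 18, 21]
    N1 x:[10,13] y:[17,18] z:[15/2,10] -> miss, prune
    N13 x:[11,15] y:[14,16] z:[14,33/2] -> hit [14,15] leaf, test {P1@t=14}
    N18 x:[13,25] y:[20,21] z:[10,18] -> miss, prune
    N21 x:[21,25] y:[40/3,16] z:[27/2,16] -> miss, prune
  N11 x:[-2,4] y:[32/3,44/3] z:[41/2,23] -> miss, prune
  N14 x:[27,41] y:[9,64/3] z:[6,18] -> miss, prune
  N17 x:[28,34] y:[52/3,19] z:[43/2,47/2] -> miss, prune

order=[0, 5, 1, 13, 18, 21, 11, 14, 17]  |boxes|=9  |leaves|=1  hit=P1

== RESULT ==
[0, 5, 1, 13, 18, 21, 11, 14, 17]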